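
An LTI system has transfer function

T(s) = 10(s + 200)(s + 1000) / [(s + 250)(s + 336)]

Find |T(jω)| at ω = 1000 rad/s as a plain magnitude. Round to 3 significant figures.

13.3

At s = jω = j1000:
zero (s+200): 200 + j1000 → |·| = √(200²+1000²) = √1040000 ≈ 1019.8, ∠ = arctan(1000/200) ≈ 78.69°
zero (s+1000): 1000 + j1000 → |·| = √(1000²+1000²) = √2000000 ≈ 1414.2, ∠ = arctan(1000/1000) ≈ 45.00°
pole (s+250): 250 + j1000 → |·| = √(250²+1000²) = √1062500 ≈ 1030.8, ∠ = arctan(1000/250) ≈ 75.96°
pole (s+336): 336 + j1000 → |·| = √(336²+1000²) = √1112896 ≈ 1054.9, ∠ = arctan(1000/336) ≈ 71.43°
|T| = 10 · 1.4422e+06 / 1.0874e+06 ≈ 13.263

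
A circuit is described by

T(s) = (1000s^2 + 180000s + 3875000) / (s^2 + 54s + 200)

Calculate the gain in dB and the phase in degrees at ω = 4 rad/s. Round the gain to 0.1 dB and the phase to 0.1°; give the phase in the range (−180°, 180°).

Substitute s = j4:
Numerator: 1000(j4)^2 + 180000(j4) + 3875000 = 3859000 + j720000
Denominator: (j4)^2 + 54(j4) + 200 = 184 + j216
|N| = √(3859000² + 720000²) ≈ 3.9256e+06, ∠N ≈ 10.57°
|D| = √(184² + 216²) ≈ 283.75, ∠D ≈ 49.57°
|T| = 3.9256e+06 / 283.75 ≈ 13835
Gain = 20 log₁₀(13835) ≈ 82.82 dB
∠T = 10.57° − 49.57° = -39.00°

82.8 dB, -39.0°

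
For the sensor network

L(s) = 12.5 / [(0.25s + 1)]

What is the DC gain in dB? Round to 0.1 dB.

L(0) = 12.5 · 1 / 1 = 12.5
20 log₁₀(12.5) ≈ 21.94 dB

21.9 dB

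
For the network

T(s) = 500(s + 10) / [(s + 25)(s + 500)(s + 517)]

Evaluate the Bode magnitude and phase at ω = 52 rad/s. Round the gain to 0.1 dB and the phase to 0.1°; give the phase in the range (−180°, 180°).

-55.1 dB, 3.1°

At s = jω = j52:
zero (s+10): 10 + j52 → |·| = √(10²+52²) = √2804 ≈ 52.953, ∠ = arctan(52/10) ≈ 79.11°
pole (s+25): 25 + j52 → |·| = √(25²+52²) = √3329 ≈ 57.697, ∠ = arctan(52/25) ≈ 64.32°
pole (s+500): 500 + j52 → |·| = √(500²+52²) = √252704 ≈ 502.7, ∠ = arctan(52/500) ≈ 5.94°
pole (s+517): 517 + j52 → |·| = √(517²+52²) = √269993 ≈ 519.61, ∠ = arctan(52/517) ≈ 5.74°
|T| = 500 · 52.953 / 1.5071e+07 ≈ 0.0017568
Gain = 20 log₁₀(0.0017568) ≈ -55.11 dB
∠T = 79.11° − 76.00° = 3.11°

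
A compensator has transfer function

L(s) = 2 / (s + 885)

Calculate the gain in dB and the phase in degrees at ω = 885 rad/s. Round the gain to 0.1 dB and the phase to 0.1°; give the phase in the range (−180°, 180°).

-55.9 dB, -45.0°

Substitute s = j885:
Numerator: 2 = 2 + j0
Denominator: (j885) + 885 = 885 + j885
|N| = √(2² + 0²) ≈ 2, ∠N ≈ 0.00°
|D| = √(885² + 885²) ≈ 1251.6, ∠D ≈ 45.00°
|L| = 2 / 1251.6 ≈ 0.001598
Gain = 20 log₁₀(0.001598) ≈ -55.93 dB
∠L = 0.00° − 45.00° = -45.00°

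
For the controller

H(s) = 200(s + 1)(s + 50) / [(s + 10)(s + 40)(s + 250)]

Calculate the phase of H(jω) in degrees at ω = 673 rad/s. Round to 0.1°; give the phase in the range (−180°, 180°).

-69.7°

At s = jω = j673:
zero (s+1): 1 + j673 → |·| = √(1²+673²) = √452930 ≈ 673, ∠ = arctan(673/1) ≈ 89.91°
zero (s+50): 50 + j673 → |·| = √(50²+673²) = √455429 ≈ 674.85, ∠ = arctan(673/50) ≈ 85.75°
pole (s+10): 10 + j673 → |·| = √(10²+673²) = √453029 ≈ 673.07, ∠ = arctan(673/10) ≈ 89.15°
pole (s+40): 40 + j673 → |·| = √(40²+673²) = √454529 ≈ 674.19, ∠ = arctan(673/40) ≈ 86.60°
pole (s+250): 250 + j673 → |·| = √(250²+673²) = √515429 ≈ 717.93, ∠ = arctan(673/250) ≈ 69.62°
∠H = 175.66° − 245.37° = -69.71°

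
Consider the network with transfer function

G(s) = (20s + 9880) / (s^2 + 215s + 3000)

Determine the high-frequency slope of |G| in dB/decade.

Each pole contributes −20 dB/decade at high frequency; each zero contributes +20 dB/decade.
Net: 1 zero(s) − 2 pole(s) → -20 dB/decade.

-20 dB/decade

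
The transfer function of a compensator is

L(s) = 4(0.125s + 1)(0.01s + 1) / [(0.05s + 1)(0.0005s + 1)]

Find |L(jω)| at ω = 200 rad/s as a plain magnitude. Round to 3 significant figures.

22.2

At ω = 200 rad/s:
zero (1 + j200·0.125) = 1 + j25 → |·| ≈ 25.02, ∠ ≈ 87.71°
zero (1 + j200·0.01) = 1 + j2 → |·| ≈ 2.2361, ∠ ≈ 63.43°
pole (1 + j200·0.05) = 1 + j10 → |·| ≈ 10.05, ∠ ≈ 84.29°
pole (1 + j200·0.0005) = 1 + j0.1 → |·| ≈ 1.005, ∠ ≈ 5.71°
|L| = 4 · 25.02 · 2.2361 / (10.05 · 1.005) ≈ 22.157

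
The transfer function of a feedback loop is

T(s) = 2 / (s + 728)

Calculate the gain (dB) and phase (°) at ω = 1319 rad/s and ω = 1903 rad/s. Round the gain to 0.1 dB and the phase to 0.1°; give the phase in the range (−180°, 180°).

ω = 1319: -57.5 dB, -61.1°; ω = 1903: -60.2 dB, -69.1°

At s = jω = j1319:
pole (s+728): 728 + j1319 → |·| = √(728²+1319²) = √2269745 ≈ 1506.6, ∠ = arctan(1319/728) ≈ 61.10°
|T| = 2 / 1506.6 ≈ 0.0013275
Gain = 20 log₁₀(0.0013275) ≈ -57.54 dB
∠T = 0.00° − 61.10° = -61.10°

At s = jω = j1903:
pole (s+728): 728 + j1903 → |·| = √(728²+1903²) = √4151393 ≈ 2037.5, ∠ = arctan(1903/728) ≈ 69.07°
|T| = 2 / 2037.5 ≈ 0.0009816
Gain = 20 log₁₀(0.0009816) ≈ -60.16 dB
∠T = 0.00° − 69.07° = -69.07°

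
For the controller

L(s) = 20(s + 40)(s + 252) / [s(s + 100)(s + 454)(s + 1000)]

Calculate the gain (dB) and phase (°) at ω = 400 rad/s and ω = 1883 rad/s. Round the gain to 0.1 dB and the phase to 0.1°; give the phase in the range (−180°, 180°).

At s = jω = j400:
zero (s+40): 40 + j400 → |·| = √(40²+400²) = √161600 ≈ 402, ∠ = arctan(400/40) ≈ 84.29°
zero (s+252): 252 + j400 → |·| = √(252²+400²) = √223504 ≈ 472.76, ∠ = arctan(400/252) ≈ 57.79°
pole (s+100): 100 + j400 → |·| = √(100²+400²) = √170000 ≈ 412.31, ∠ = arctan(400/100) ≈ 75.96°
pole (s+454): 454 + j400 → |·| = √(454²+400²) = √366116 ≈ 605.08, ∠ = arctan(400/454) ≈ 41.38°
pole (s+1000): 1000 + j400 → |·| = √(1000²+400²) = √1160000 ≈ 1077, ∠ = arctan(400/1000) ≈ 21.80°
pole at origin: |s| = 400, ∠ = 90.00° (in denominator)
|L| = 20 · 1.9005e+05 / 1.0748e+11 ≈ 3.5365e-05
Gain = 20 log₁₀(3.5365e-05) ≈ -89.03 dB
∠L = 142.08° − 229.14° = -87.06°

At s = jω = j1883:
zero (s+40): 40 + j1883 → |·| = √(40²+1883²) = √3547289 ≈ 1883.4, ∠ = arctan(1883/40) ≈ 88.78°
zero (s+252): 252 + j1883 → |·| = √(252²+1883²) = √3609193 ≈ 1899.8, ∠ = arctan(1883/252) ≈ 82.38°
pole (s+100): 100 + j1883 → |·| = √(100²+1883²) = √3555689 ≈ 1885.7, ∠ = arctan(1883/100) ≈ 86.96°
pole (s+454): 454 + j1883 → |·| = √(454²+1883²) = √3751805 ≈ 1937, ∠ = arctan(1883/454) ≈ 76.44°
pole (s+1000): 1000 + j1883 → |·| = √(1000²+1883²) = √4545689 ≈ 2132.1, ∠ = arctan(1883/1000) ≈ 62.03°
pole at origin: |s| = 1883, ∠ = 90.00° (in denominator)
|L| = 20 · 3.5781e+06 / 1.4664e+13 ≈ 4.8801e-06
Gain = 20 log₁₀(4.8801e-06) ≈ -106.23 dB
∠L = 171.16° − 315.43° = -144.27°

ω = 400: -89.0 dB, -87.1°; ω = 1883: -106.2 dB, -144.3°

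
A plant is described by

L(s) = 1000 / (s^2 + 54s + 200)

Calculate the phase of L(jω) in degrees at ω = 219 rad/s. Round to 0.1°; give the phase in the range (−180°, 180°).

-166.1°

Substitute s = j219:
Numerator: 1000 = 1000 + j0
Denominator: (j219)^2 + 54(j219) + 200 = -47761 + j11826
|N| = √(1000² + 0²) ≈ 1000, ∠N ≈ 0.00°
|D| = √(47761² + 11826²) ≈ 49203, ∠D ≈ 166.09°
∠L = 0.00° − 166.09° = -166.09°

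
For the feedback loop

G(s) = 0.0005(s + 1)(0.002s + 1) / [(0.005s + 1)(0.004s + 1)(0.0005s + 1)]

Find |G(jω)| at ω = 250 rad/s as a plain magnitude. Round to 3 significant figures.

At ω = 250 rad/s:
zero (1 + j250·1) = 1 + j250 → |·| ≈ 250, ∠ ≈ 89.77°
zero (1 + j250·0.002) = 1 + j0.5 → |·| ≈ 1.118, ∠ ≈ 26.57°
pole (1 + j250·0.005) = 1 + j1.25 → |·| ≈ 1.6008, ∠ ≈ 51.34°
pole (1 + j250·0.004) = 1 + j1 → |·| ≈ 1.4142, ∠ ≈ 45.00°
pole (1 + j250·0.0005) = 1 + j0.125 → |·| ≈ 1.0078, ∠ ≈ 7.13°
|G| = 0.0005 · 250 · 1.118 / (1.6008 · 1.4142 · 1.0078) ≈ 0.061253

0.0613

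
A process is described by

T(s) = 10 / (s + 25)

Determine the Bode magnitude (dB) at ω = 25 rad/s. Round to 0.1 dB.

-11.0 dB

At s = jω = j25:
pole (s+25): 25 + j25 → |·| = √(25²+25²) = √1250 ≈ 35.355, ∠ = arctan(25/25) ≈ 45.00°
|T| = 10 / 35.355 ≈ 0.28285
Gain = 20 log₁₀(0.28285) ≈ -10.97 dB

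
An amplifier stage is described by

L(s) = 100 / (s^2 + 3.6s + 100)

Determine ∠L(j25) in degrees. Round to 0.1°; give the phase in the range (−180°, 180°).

-170.3°

At s = jω = j25:
quadratic: (j25)² + 3.6·j25 + 100 = -525 + j90 → |·| ≈ 532.66, ∠ ≈ 170.27°
∠L = 0.00° − 170.27° = -170.27°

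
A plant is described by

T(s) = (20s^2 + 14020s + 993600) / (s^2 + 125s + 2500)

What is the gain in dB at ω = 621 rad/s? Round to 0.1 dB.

Substitute s = j621:
Numerator: 20(j621)^2 + 14020(j621) + 993600 = -6719220 + j8706420
Denominator: (j621)^2 + 125(j621) + 2500 = -383141 + j77625
|N| = √(6719220² + 8706420²) ≈ 1.0998e+07, ∠N ≈ 127.66°
|D| = √(383141² + 77625²) ≈ 3.9093e+05, ∠D ≈ 168.55°
|T| = 1.0998e+07 / 3.9093e+05 ≈ 28.133
Gain = 20 log₁₀(28.133) ≈ 28.98 dB

29.0 dB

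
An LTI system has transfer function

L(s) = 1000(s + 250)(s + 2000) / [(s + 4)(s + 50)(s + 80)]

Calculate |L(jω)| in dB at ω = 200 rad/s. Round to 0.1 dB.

37.2 dB

At s = jω = j200:
zero (s+250): 250 + j200 → |·| = √(250²+200²) = √102500 ≈ 320.16, ∠ = arctan(200/250) ≈ 38.66°
zero (s+2000): 2000 + j200 → |·| = √(2000²+200²) = √4040000 ≈ 2010, ∠ = arctan(200/2000) ≈ 5.71°
pole (s+4): 4 + j200 → |·| = √(4²+200²) = √40016 ≈ 200.04, ∠ = arctan(200/4) ≈ 88.85°
pole (s+50): 50 + j200 → |·| = √(50²+200²) = √42500 ≈ 206.16, ∠ = arctan(200/50) ≈ 75.96°
pole (s+80): 80 + j200 → |·| = √(80²+200²) = √46400 ≈ 215.41, ∠ = arctan(200/80) ≈ 68.20°
|L| = 1000 · 6.4352e+05 / 8.8836e+06 ≈ 72.439
Gain = 20 log₁₀(72.439) ≈ 37.20 dB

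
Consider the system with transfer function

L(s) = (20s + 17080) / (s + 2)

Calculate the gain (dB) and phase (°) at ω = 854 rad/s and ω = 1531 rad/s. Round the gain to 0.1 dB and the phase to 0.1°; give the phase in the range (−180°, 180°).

ω = 854: 29.0 dB, -44.9°; ω = 1531: 27.2 dB, -29.1°

Substitute s = j854:
Numerator: 20(j854) + 17080 = 17080 + j17080
Denominator: (j854) + 2 = 2 + j854
|N| = √(17080² + 17080²) ≈ 24155, ∠N ≈ 45.00°
|D| = √(2² + 854²) ≈ 854, ∠D ≈ 89.87°
|L| = 24155 / 854 ≈ 28.285
Gain = 20 log₁₀(28.285) ≈ 29.03 dB
∠L = 45.00° − 89.87° = -44.87°

Substitute s = j1531:
Numerator: 20(j1531) + 17080 = 17080 + j30620
Denominator: (j1531) + 2 = 2 + j1531
|N| = √(17080² + 30620²) ≈ 35062, ∠N ≈ 60.85°
|D| = √(2² + 1531²) ≈ 1531, ∠D ≈ 89.93°
|L| = 35062 / 1531 ≈ 22.901
Gain = 20 log₁₀(22.901) ≈ 27.20 dB
∠L = 60.85° − 89.93° = -29.08°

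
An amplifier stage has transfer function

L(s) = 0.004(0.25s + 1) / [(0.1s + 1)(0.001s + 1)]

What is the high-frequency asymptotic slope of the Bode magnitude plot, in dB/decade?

-20 dB/decade

Each pole contributes −20 dB/decade at high frequency; each zero contributes +20 dB/decade.
Net: 1 zero(s) − 2 pole(s) → -20 dB/decade.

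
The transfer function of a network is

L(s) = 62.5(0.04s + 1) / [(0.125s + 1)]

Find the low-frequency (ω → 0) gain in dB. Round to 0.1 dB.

35.9 dB

L(0) = 62.5 · 1 / 1 = 62.5
20 log₁₀(62.5) ≈ 35.92 dB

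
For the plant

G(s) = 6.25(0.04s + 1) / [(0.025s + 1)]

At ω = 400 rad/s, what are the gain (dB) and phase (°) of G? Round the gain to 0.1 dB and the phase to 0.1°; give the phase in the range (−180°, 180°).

20.0 dB, 2.1°

At ω = 400 rad/s:
zero (1 + j400·0.04) = 1 + j16 → |·| ≈ 16.031, ∠ ≈ 86.42°
pole (1 + j400·0.025) = 1 + j10 → |·| ≈ 10.05, ∠ ≈ 84.29°
|G| = 6.25 · 16.031 / (10.05) ≈ 9.9695
Gain = 20 log₁₀(9.9695) ≈ 19.97 dB
∠G = (86.42°) − (84.29°) = 2.13°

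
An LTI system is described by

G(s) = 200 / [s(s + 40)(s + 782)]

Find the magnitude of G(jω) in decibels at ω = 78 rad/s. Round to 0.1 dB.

-88.6 dB

At s = jω = j78:
pole (s+40): 40 + j78 → |·| = √(40²+78²) = √7684 ≈ 87.658, ∠ = arctan(78/40) ≈ 62.85°
pole (s+782): 782 + j78 → |·| = √(782²+78²) = √617608 ≈ 785.88, ∠ = arctan(78/782) ≈ 5.70°
pole at origin: |s| = 78, ∠ = 90.00° (in denominator)
|G| = 200 / 5.3733e+06 ≈ 3.7221e-05
Gain = 20 log₁₀(3.7221e-05) ≈ -88.58 dB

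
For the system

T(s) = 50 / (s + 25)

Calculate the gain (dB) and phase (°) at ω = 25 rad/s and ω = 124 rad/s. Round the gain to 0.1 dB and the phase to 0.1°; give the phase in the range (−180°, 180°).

Substitute s = j25:
Numerator: 50 = 50 + j0
Denominator: (j25) + 25 = 25 + j25
|N| = √(50² + 0²) ≈ 50, ∠N ≈ 0.00°
|D| = √(25² + 25²) ≈ 35.355, ∠D ≈ 45.00°
|T| = 50 / 35.355 ≈ 1.4142
Gain = 20 log₁₀(1.4142) ≈ 3.01 dB
∠T = 0.00° − 45.00° = -45.00°

Substitute s = j124:
Numerator: 50 = 50 + j0
Denominator: (j124) + 25 = 25 + j124
|N| = √(50² + 0²) ≈ 50, ∠N ≈ 0.00°
|D| = √(25² + 124²) ≈ 126.5, ∠D ≈ 78.60°
|T| = 50 / 126.5 ≈ 0.39526
Gain = 20 log₁₀(0.39526) ≈ -8.06 dB
∠T = 0.00° − 78.60° = -78.60°

ω = 25: 3.0 dB, -45.0°; ω = 124: -8.1 dB, -78.6°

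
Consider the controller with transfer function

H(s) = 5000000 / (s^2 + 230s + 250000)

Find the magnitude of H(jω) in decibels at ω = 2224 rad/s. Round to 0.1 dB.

0.5 dB

At s = jω = j2224:
quadratic: (j2224)² + 230·j2224 + 250000 = -4696176 + j511520 → |·| ≈ 4.724e+06, ∠ ≈ 173.78°
|H| = 5000000 / 4.724e+06 ≈ 1.0584
Gain = 20 log₁₀(1.0584) ≈ 0.49 dB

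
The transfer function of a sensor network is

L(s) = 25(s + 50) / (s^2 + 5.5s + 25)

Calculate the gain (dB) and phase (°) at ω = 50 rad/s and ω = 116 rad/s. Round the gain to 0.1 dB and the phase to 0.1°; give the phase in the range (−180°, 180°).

ω = 50: -3.0 dB, -128.7°; ω = 116: -12.6 dB, -110.6°

At s = jω = j50:
zero (s+50): 50 + j50 → |·| = √(50²+50²) = √5000 ≈ 70.711, ∠ = arctan(50/50) ≈ 45.00°
quadratic: (j50)² + 5.5·j50 + 25 = -2475 + j275 → |·| ≈ 2490.2, ∠ ≈ 173.66°
|L| = 25 · 70.711 / 2490.2 ≈ 0.70989
Gain = 20 log₁₀(0.70989) ≈ -2.98 dB
∠L = 45.00° − 173.66° = -128.66°

At s = jω = j116:
zero (s+50): 50 + j116 → |·| = √(50²+116²) = √15956 ≈ 126.32, ∠ = arctan(116/50) ≈ 66.68°
quadratic: (j116)² + 5.5·j116 + 25 = -13431 + j638 → |·| ≈ 13446, ∠ ≈ 177.28°
|L| = 25 · 126.32 / 13446 ≈ 0.23487
Gain = 20 log₁₀(0.23487) ≈ -12.58 dB
∠L = 66.68° − 177.28° = -110.60°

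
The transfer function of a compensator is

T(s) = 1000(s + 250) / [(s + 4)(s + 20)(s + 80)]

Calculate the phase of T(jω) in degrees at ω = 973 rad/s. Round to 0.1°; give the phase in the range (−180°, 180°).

At s = jω = j973:
zero (s+250): 250 + j973 → |·| = √(250²+973²) = √1009229 ≈ 1004.6, ∠ = arctan(973/250) ≈ 75.59°
pole (s+4): 4 + j973 → |·| = √(4²+973²) = √946745 ≈ 973.01, ∠ = arctan(973/4) ≈ 89.76°
pole (s+20): 20 + j973 → |·| = √(20²+973²) = √947129 ≈ 973.21, ∠ = arctan(973/20) ≈ 88.82°
pole (s+80): 80 + j973 → |·| = √(80²+973²) = √953129 ≈ 976.28, ∠ = arctan(973/80) ≈ 85.30°
∠T = 75.59° − 263.88° = -188.29° ≡ 171.71° (principal value)

171.7°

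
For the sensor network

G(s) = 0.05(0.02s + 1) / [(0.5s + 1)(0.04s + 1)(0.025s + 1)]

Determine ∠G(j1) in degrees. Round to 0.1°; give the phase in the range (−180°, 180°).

At ω = 1 rad/s:
zero (1 + j1·0.02) = 1 + j0.02 → |·| ≈ 1.0002, ∠ ≈ 1.15°
pole (1 + j1·0.5) = 1 + j0.5 → |·| ≈ 1.118, ∠ ≈ 26.57°
pole (1 + j1·0.04) = 1 + j0.04 → |·| ≈ 1.0008, ∠ ≈ 2.29°
pole (1 + j1·0.025) = 1 + j0.025 → |·| ≈ 1.0003, ∠ ≈ 1.43°
∠G = (1.15°) − (26.57° + 2.29° + 1.43°) = -29.14°

-29.1°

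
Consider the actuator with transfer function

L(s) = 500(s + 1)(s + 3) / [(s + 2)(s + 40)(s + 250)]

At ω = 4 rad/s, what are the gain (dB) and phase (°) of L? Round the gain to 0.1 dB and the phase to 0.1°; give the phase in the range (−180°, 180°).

-12.8 dB, 59.0°

At s = jω = j4:
zero (s+1): 1 + j4 → |·| = √(1²+4²) = √17 ≈ 4.1231, ∠ = arctan(4/1) ≈ 75.96°
zero (s+3): 3 + j4 → |·| = √(3²+4²) = √25 ≈ 5, ∠ = arctan(4/3) ≈ 53.13°
pole (s+2): 2 + j4 → |·| = √(2²+4²) = √20 ≈ 4.4721, ∠ = arctan(4/2) ≈ 63.43°
pole (s+40): 40 + j4 → |·| = √(40²+4²) = √1616 ≈ 40.2, ∠ = arctan(4/40) ≈ 5.71°
pole (s+250): 250 + j4 → |·| = √(250²+4²) = √62516 ≈ 250.03, ∠ = arctan(4/250) ≈ 0.92°
|L| = 500 · 20.616 / 44950 ≈ 0.22932
Gain = 20 log₁₀(0.22932) ≈ -12.79 dB
∠L = 129.09° − 70.06° = 59.03°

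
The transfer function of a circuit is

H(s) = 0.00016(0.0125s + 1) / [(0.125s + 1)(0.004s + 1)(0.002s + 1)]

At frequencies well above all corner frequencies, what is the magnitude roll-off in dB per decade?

Each pole contributes −20 dB/decade at high frequency; each zero contributes +20 dB/decade.
Net: 1 zero(s) − 3 pole(s) → -40 dB/decade.

-40 dB/decade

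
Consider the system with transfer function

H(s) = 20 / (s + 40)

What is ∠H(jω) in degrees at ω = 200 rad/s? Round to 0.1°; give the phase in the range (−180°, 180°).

-78.7°

At s = jω = j200:
pole (s+40): 40 + j200 → |·| = √(40²+200²) = √41600 ≈ 203.96, ∠ = arctan(200/40) ≈ 78.69°
∠H = 0.00° − 78.69° = -78.69°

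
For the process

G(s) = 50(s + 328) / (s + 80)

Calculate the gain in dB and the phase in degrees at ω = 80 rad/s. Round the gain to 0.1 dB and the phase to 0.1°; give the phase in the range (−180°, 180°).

43.5 dB, -31.3°

At s = jω = j80:
zero (s+328): 328 + j80 → |·| = √(328²+80²) = √113984 ≈ 337.62, ∠ = arctan(80/328) ≈ 13.71°
pole (s+80): 80 + j80 → |·| = √(80²+80²) = √12800 ≈ 113.14, ∠ = arctan(80/80) ≈ 45.00°
|G| = 50 · 337.62 / 113.14 ≈ 149.2
Gain = 20 log₁₀(149.2) ≈ 43.48 dB
∠G = 13.71° − 45.00° = -31.29°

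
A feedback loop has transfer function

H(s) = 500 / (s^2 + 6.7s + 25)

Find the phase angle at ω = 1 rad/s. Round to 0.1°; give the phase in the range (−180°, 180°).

At s = jω = j1:
quadratic: (j1)² + 6.7·j1 + 25 = 24 + j6.7 → |·| ≈ 24.918, ∠ ≈ 15.60°
∠H = 0.00° − 15.60° = -15.60°

-15.6°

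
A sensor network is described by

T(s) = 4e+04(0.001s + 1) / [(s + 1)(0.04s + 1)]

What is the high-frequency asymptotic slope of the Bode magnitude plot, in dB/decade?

Each pole contributes −20 dB/decade at high frequency; each zero contributes +20 dB/decade.
Net: 1 zero(s) − 2 pole(s) → -20 dB/decade.

-20 dB/decade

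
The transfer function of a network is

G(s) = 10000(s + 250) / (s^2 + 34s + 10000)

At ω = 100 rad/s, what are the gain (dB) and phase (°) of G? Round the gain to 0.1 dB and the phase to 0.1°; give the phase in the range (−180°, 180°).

58.0 dB, -68.2°

At s = jω = j100:
zero (s+250): 250 + j100 → |·| = √(250²+100²) = √72500 ≈ 269.26, ∠ = arctan(100/250) ≈ 21.80°
quadratic: (j100)² + 34·j100 + 10000 = 0 + j3400 → |·| ≈ 3400, ∠ ≈ 90.00°
|G| = 10000 · 269.26 / 3400 ≈ 791.94
Gain = 20 log₁₀(791.94) ≈ 57.97 dB
∠G = 21.80° − 90.00° = -68.20°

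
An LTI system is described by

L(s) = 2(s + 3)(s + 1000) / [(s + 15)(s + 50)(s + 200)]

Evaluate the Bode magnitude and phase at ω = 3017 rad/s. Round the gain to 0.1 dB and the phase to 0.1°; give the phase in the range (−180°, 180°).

-63.1 dB, -103.4°

At s = jω = j3017:
zero (s+3): 3 + j3017 → |·| = √(3²+3017²) = √9102298 ≈ 3017, ∠ = arctan(3017/3) ≈ 89.94°
zero (s+1000): 1000 + j3017 → |·| = √(1000²+3017²) = √10102289 ≈ 3178.4, ∠ = arctan(3017/1000) ≈ 71.66°
pole (s+15): 15 + j3017 → |·| = √(15²+3017²) = √9102514 ≈ 3017, ∠ = arctan(3017/15) ≈ 89.72°
pole (s+50): 50 + j3017 → |·| = √(50²+3017²) = √9104789 ≈ 3017.4, ∠ = arctan(3017/50) ≈ 89.05°
pole (s+200): 200 + j3017 → |·| = √(200²+3017²) = √9142289 ≈ 3023.6, ∠ = arctan(3017/200) ≈ 86.21°
|L| = 2 · 9.5892e+06 / 2.7525e+10 ≈ 0.00069676
Gain = 20 log₁₀(0.00069676) ≈ -63.14 dB
∠L = 161.60° − 264.98° = -103.38°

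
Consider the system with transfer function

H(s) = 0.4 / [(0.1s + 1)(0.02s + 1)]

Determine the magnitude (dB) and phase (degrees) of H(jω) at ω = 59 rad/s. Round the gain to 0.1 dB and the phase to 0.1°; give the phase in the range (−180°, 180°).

At ω = 59 rad/s:
pole (1 + j59·0.1) = 1 + j5.9 → |·| ≈ 5.9841, ∠ ≈ 80.38°
pole (1 + j59·0.02) = 1 + j1.18 → |·| ≈ 1.5467, ∠ ≈ 49.72°
|H| = 0.4 · 1 / (5.9841 · 1.5467) ≈ 0.043217
Gain = 20 log₁₀(0.043217) ≈ -27.29 dB
∠H = (0°) − (80.38° + 49.72°) = -130.10°

-27.3 dB, -130.1°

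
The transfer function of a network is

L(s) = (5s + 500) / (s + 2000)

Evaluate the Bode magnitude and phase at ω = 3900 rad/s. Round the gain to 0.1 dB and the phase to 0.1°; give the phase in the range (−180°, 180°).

Substitute s = j3900:
Numerator: 5(j3900) + 500 = 500 + j19500
Denominator: (j3900) + 2000 = 2000 + j3900
|N| = √(500² + 19500²) ≈ 19506, ∠N ≈ 88.53°
|D| = √(2000² + 3900²) ≈ 4382.9, ∠D ≈ 62.85°
|L| = 19506 / 4382.9 ≈ 4.4505
Gain = 20 log₁₀(4.4505) ≈ 12.97 dB
∠L = 88.53° − 62.85° = 25.68°

13.0 dB, 25.7°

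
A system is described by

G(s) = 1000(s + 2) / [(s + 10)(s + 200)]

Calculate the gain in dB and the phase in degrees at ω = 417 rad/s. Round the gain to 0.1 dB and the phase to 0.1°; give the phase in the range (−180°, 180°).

6.7 dB, -63.3°

At s = jω = j417:
zero (s+2): 2 + j417 → |·| = √(2²+417²) = √173893 ≈ 417, ∠ = arctan(417/2) ≈ 89.73°
pole (s+10): 10 + j417 → |·| = √(10²+417²) = √173989 ≈ 417.12, ∠ = arctan(417/10) ≈ 88.63°
pole (s+200): 200 + j417 → |·| = √(200²+417²) = √213889 ≈ 462.48, ∠ = arctan(417/200) ≈ 64.38°
|G| = 1000 · 417 / 1.9291e+05 ≈ 2.1616
Gain = 20 log₁₀(2.1616) ≈ 6.70 dB
∠G = 89.73° − 153.01° = -63.28°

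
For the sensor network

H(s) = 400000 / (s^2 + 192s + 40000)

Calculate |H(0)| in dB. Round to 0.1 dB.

H(0) = 400000 / 40000 = 10
20 log₁₀(10) ≈ 20.00 dB

20.0 dB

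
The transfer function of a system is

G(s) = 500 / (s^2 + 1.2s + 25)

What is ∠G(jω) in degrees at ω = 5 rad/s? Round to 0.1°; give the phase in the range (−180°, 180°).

At s = jω = j5:
quadratic: (j5)² + 1.2·j5 + 25 = 0 + j6 → |·| ≈ 6, ∠ ≈ 90.00°
∠G = 0.00° − 90.00° = -90.00°

-90.0°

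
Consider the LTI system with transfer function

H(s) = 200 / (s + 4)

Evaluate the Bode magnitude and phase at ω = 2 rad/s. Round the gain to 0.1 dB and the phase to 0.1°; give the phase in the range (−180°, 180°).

Substitute s = j2:
Numerator: 200 = 200 + j0
Denominator: (j2) + 4 = 4 + j2
|N| = √(200² + 0²) ≈ 200, ∠N ≈ 0.00°
|D| = √(4² + 2²) ≈ 4.4721, ∠D ≈ 26.57°
|H| = 200 / 4.4721 ≈ 44.722
Gain = 20 log₁₀(44.722) ≈ 33.01 dB
∠H = 0.00° − 26.57° = -26.57°

33.0 dB, -26.6°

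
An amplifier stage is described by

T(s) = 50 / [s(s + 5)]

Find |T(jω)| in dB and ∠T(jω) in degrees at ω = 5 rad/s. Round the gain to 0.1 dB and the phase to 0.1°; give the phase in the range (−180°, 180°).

At s = jω = j5:
pole (s+5): 5 + j5 → |·| = √(5²+5²) = √50 ≈ 7.0711, ∠ = arctan(5/5) ≈ 45.00°
pole at origin: |s| = 5, ∠ = 90.00° (in denominator)
|T| = 50 / 35.355 ≈ 1.4142
Gain = 20 log₁₀(1.4142) ≈ 3.01 dB
∠T = 0.00° − 135.00° = -135.00°

3.0 dB, -135.0°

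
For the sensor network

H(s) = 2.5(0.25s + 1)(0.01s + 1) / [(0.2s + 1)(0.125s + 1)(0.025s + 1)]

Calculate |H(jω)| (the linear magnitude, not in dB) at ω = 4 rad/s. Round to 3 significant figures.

At ω = 4 rad/s:
zero (1 + j4·0.25) = 1 + j1 → |·| ≈ 1.4142, ∠ ≈ 45.00°
zero (1 + j4·0.01) = 1 + j0.04 → |·| ≈ 1.0008, ∠ ≈ 2.29°
pole (1 + j4·0.2) = 1 + j0.8 → |·| ≈ 1.2806, ∠ ≈ 38.66°
pole (1 + j4·0.125) = 1 + j0.5 → |·| ≈ 1.118, ∠ ≈ 26.57°
pole (1 + j4·0.025) = 1 + j0.1 → |·| ≈ 1.005, ∠ ≈ 5.71°
|H| = 2.5 · 1.4142 · 1.0008 / (1.2806 · 1.118 · 1.005) ≈ 2.4591

2.46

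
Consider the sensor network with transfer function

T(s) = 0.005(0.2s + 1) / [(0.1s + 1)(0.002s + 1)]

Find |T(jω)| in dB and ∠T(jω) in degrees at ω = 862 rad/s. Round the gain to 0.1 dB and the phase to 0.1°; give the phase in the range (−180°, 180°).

-46.0 dB, -59.6°

At ω = 862 rad/s:
zero (1 + j862·0.2) = 1 + j172.4 → |·| ≈ 172.4, ∠ ≈ 89.67°
pole (1 + j862·0.1) = 1 + j86.2 → |·| ≈ 86.206, ∠ ≈ 89.34°
pole (1 + j862·0.002) = 1 + j1.724 → |·| ≈ 1.993, ∠ ≈ 59.88°
|T| = 0.005 · 172.4 / (86.206 · 1.993) ≈ 0.0050172
Gain = 20 log₁₀(0.0050172) ≈ -45.99 dB
∠T = (89.67°) − (89.34° + 59.88°) = -59.55°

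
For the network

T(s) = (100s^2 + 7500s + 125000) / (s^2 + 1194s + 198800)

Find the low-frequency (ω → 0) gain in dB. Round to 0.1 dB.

-4.0 dB

T(0) = 125000 / 198800 ≈ 0.62877
20 log₁₀(0.62877) ≈ -4.03 dB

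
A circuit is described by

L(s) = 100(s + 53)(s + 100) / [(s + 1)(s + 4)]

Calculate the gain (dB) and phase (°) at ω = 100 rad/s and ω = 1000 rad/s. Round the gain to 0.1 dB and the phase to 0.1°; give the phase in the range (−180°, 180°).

At s = jω = j100:
zero (s+53): 53 + j100 → |·| = √(53²+100²) = √12809 ≈ 113.18, ∠ = arctan(100/53) ≈ 62.08°
zero (s+100): 100 + j100 → |·| = √(100²+100²) = √20000 ≈ 141.42, ∠ = arctan(100/100) ≈ 45.00°
pole (s+1): 1 + j100 → |·| = √(1²+100²) = √10001 ≈ 100, ∠ = arctan(100/1) ≈ 89.43°
pole (s+4): 4 + j100 → |·| = √(4²+100²) = √10016 ≈ 100.08, ∠ = arctan(100/4) ≈ 87.71°
|L| = 100 · 16006 / 10008 ≈ 159.93
Gain = 20 log₁₀(159.93) ≈ 44.08 dB
∠L = 107.08° − 177.14° = -70.06°

At s = jω = j1000:
zero (s+53): 53 + j1000 → |·| = √(53²+1000²) = √1002809 ≈ 1001.4, ∠ = arctan(1000/53) ≈ 86.97°
zero (s+100): 100 + j1000 → |·| = √(100²+1000²) = √1010000 ≈ 1005, ∠ = arctan(1000/100) ≈ 84.29°
pole (s+1): 1 + j1000 → |·| = √(1²+1000²) = √1000001 ≈ 1000, ∠ = arctan(1000/1) ≈ 89.94°
pole (s+4): 4 + j1000 → |·| = √(4²+1000²) = √1000016 ≈ 1000, ∠ = arctan(1000/4) ≈ 89.77°
|L| = 100 · 1.0064e+06 / 1e+06 ≈ 100.64
Gain = 20 log₁₀(100.64) ≈ 40.06 dB
∠L = 171.26° − 179.71° = -8.45°

ω = 100: 44.1 dB, -70.1°; ω = 1000: 40.1 dB, -8.5°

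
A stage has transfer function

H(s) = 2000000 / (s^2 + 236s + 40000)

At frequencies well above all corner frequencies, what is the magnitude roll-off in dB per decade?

Each pole contributes −20 dB/decade at high frequency; each zero contributes +20 dB/decade.
Net: 0 zero(s) − 2 pole(s) → -40 dB/decade.

-40 dB/decade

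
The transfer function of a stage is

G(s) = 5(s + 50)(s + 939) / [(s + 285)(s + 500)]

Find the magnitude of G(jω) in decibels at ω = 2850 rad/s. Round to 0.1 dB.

At s = jω = j2850:
zero (s+50): 50 + j2850 → |·| = √(50²+2850²) = √8125000 ≈ 2850.4, ∠ = arctan(2850/50) ≈ 88.99°
zero (s+939): 939 + j2850 → |·| = √(939²+2850²) = √9004221 ≈ 3000.7, ∠ = arctan(2850/939) ≈ 71.76°
pole (s+285): 285 + j2850 → |·| = √(285²+2850²) = √8203725 ≈ 2864.2, ∠ = arctan(2850/285) ≈ 84.29°
pole (s+500): 500 + j2850 → |·| = √(500²+2850²) = √8372500 ≈ 2893.5, ∠ = arctan(2850/500) ≈ 80.05°
|G| = 5 · 8.5532e+06 / 8.2876e+06 ≈ 5.1602
Gain = 20 log₁₀(5.1602) ≈ 14.25 dB

14.3 dB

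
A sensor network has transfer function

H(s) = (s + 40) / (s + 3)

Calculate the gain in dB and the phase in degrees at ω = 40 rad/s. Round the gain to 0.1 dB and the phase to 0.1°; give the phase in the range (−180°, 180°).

Substitute s = j40:
Numerator: (j40) + 40 = 40 + j40
Denominator: (j40) + 3 = 3 + j40
|N| = √(40² + 40²) ≈ 56.569, ∠N ≈ 45.00°
|D| = √(3² + 40²) ≈ 40.112, ∠D ≈ 85.71°
|H| = 56.569 / 40.112 ≈ 1.4103
Gain = 20 log₁₀(1.4103) ≈ 2.99 dB
∠H = 45.00° − 85.71° = -40.71°

3.0 dB, -40.7°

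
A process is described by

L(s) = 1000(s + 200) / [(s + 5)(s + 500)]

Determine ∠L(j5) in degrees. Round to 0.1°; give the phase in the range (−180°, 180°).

-44.1°

At s = jω = j5:
zero (s+200): 200 + j5 → |·| = √(200²+5²) = √40025 ≈ 200.06, ∠ = arctan(5/200) ≈ 1.43°
pole (s+5): 5 + j5 → |·| = √(5²+5²) = √50 ≈ 7.0711, ∠ = arctan(5/5) ≈ 45.00°
pole (s+500): 500 + j5 → |·| = √(500²+5²) = √250025 ≈ 500.02, ∠ = arctan(5/500) ≈ 0.57°
∠L = 1.43° − 45.57° = -44.14°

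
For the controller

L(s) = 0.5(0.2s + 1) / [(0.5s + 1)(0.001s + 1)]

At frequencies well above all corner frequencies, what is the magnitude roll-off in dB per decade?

-20 dB/decade

Each pole contributes −20 dB/decade at high frequency; each zero contributes +20 dB/decade.
Net: 1 zero(s) − 2 pole(s) → -20 dB/decade.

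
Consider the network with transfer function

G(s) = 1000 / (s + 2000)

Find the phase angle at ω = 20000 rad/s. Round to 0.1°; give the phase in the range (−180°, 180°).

Substitute s = j20000:
Numerator: 1000 = 1000 + j0
Denominator: (j20000) + 2000 = 2000 + j20000
|N| = √(1000² + 0²) ≈ 1000, ∠N ≈ 0.00°
|D| = √(2000² + 20000²) ≈ 20100, ∠D ≈ 84.29°
∠G = 0.00° − 84.29° = -84.29°

-84.3°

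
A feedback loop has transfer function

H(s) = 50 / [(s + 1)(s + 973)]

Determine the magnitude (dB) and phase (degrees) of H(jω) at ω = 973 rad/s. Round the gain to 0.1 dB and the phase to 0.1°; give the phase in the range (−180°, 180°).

-88.6 dB, -134.9°

At s = jω = j973:
pole (s+1): 1 + j973 → |·| = √(1²+973²) = √946730 ≈ 973, ∠ = arctan(973/1) ≈ 89.94°
pole (s+973): 973 + j973 → |·| = √(973²+973²) = √1893458 ≈ 1376, ∠ = arctan(973/973) ≈ 45.00°
|H| = 50 / 1.3388e+06 ≈ 3.7347e-05
Gain = 20 log₁₀(3.7347e-05) ≈ -88.55 dB
∠H = 0.00° − 134.94° = -134.94°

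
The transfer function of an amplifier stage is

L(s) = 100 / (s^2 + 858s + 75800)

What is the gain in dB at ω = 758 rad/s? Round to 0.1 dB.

Substitute s = j758:
Numerator: 100 = 100 + j0
Denominator: (j758)^2 + 858(j758) + 75800 = -498764 + j650364
|N| = √(100² + 0²) ≈ 100, ∠N ≈ 0.00°
|D| = √(498764² + 650364²) ≈ 8.196e+05, ∠D ≈ 127.48°
|L| = 100 / 8.196e+05 ≈ 0.00012201
Gain = 20 log₁₀(0.00012201) ≈ -78.27 dB

-78.3 dB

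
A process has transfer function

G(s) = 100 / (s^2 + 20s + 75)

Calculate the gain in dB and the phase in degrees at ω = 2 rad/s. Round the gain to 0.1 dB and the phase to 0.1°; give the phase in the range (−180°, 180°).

1.8 dB, -29.4°

Substitute s = j2:
Numerator: 100 = 100 + j0
Denominator: (j2)^2 + 20(j2) + 75 = 71 + j40
|N| = √(100² + 0²) ≈ 100, ∠N ≈ 0.00°
|D| = √(71² + 40²) ≈ 81.492, ∠D ≈ 29.40°
|G| = 100 / 81.492 ≈ 1.2271
Gain = 20 log₁₀(1.2271) ≈ 1.78 dB
∠G = 0.00° − 29.40° = -29.40°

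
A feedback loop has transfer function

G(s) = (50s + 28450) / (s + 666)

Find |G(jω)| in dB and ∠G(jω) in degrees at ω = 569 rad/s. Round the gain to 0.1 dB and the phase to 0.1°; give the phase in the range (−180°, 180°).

33.2 dB, 4.5°

Substitute s = j569:
Numerator: 50(j569) + 28450 = 28450 + j28450
Denominator: (j569) + 666 = 666 + j569
|N| = √(28450² + 28450²) ≈ 40234, ∠N ≈ 45.00°
|D| = √(666² + 569²) ≈ 875.97, ∠D ≈ 40.51°
|G| = 40234 / 875.97 ≈ 45.931
Gain = 20 log₁₀(45.931) ≈ 33.24 dB
∠G = 45.00° − 40.51° = 4.49°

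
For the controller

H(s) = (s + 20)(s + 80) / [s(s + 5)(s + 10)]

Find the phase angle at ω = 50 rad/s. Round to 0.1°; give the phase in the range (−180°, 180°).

At s = jω = j50:
zero (s+20): 20 + j50 → |·| = √(20²+50²) = √2900 ≈ 53.852, ∠ = arctan(50/20) ≈ 68.20°
zero (s+80): 80 + j50 → |·| = √(80²+50²) = √8900 ≈ 94.34, ∠ = arctan(50/80) ≈ 32.01°
pole (s+5): 5 + j50 → |·| = √(5²+50²) = √2525 ≈ 50.249, ∠ = arctan(50/5) ≈ 84.29°
pole (s+10): 10 + j50 → |·| = √(10²+50²) = √2600 ≈ 50.99, ∠ = arctan(50/10) ≈ 78.69°
pole at origin: |s| = 50, ∠ = 90.00° (in denominator)
∠H = 100.21° − 252.98° = -152.77°

-152.8°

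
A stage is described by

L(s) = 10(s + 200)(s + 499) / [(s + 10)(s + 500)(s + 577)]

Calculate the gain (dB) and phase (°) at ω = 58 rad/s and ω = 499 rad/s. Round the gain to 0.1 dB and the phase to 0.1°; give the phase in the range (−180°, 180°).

ω = 58: -24.3 dB, -69.8°; ω = 499: -37.0 dB, -61.5°

At s = jω = j58:
zero (s+200): 200 + j58 → |·| = √(200²+58²) = √43364 ≈ 208.24, ∠ = arctan(58/200) ≈ 16.17°
zero (s+499): 499 + j58 → |·| = √(499²+58²) = √252365 ≈ 502.36, ∠ = arctan(58/499) ≈ 6.63°
pole (s+10): 10 + j58 → |·| = √(10²+58²) = √3464 ≈ 58.856, ∠ = arctan(58/10) ≈ 80.22°
pole (s+500): 500 + j58 → |·| = √(500²+58²) = √253364 ≈ 503.35, ∠ = arctan(58/500) ≈ 6.62°
pole (s+577): 577 + j58 → |·| = √(577²+58²) = √336293 ≈ 579.91, ∠ = arctan(58/577) ≈ 5.74°
|L| = 10 · 1.0461e+05 / 1.718e+07 ≈ 0.060891
Gain = 20 log₁₀(0.060891) ≈ -24.31 dB
∠L = 22.80° − 92.58° = -69.78°

At s = jω = j499:
zero (s+200): 200 + j499 → |·| = √(200²+499²) = √289001 ≈ 537.59, ∠ = arctan(499/200) ≈ 68.16°
zero (s+499): 499 + j499 → |·| = √(499²+499²) = √498002 ≈ 705.69, ∠ = arctan(499/499) ≈ 45.00°
pole (s+10): 10 + j499 → |·| = √(10²+499²) = √249101 ≈ 499.1, ∠ = arctan(499/10) ≈ 88.85°
pole (s+500): 500 + j499 → |·| = √(500²+499²) = √499001 ≈ 706.4, ∠ = arctan(499/500) ≈ 44.94°
pole (s+577): 577 + j499 → |·| = √(577²+499²) = √581930 ≈ 762.84, ∠ = arctan(499/577) ≈ 40.85°
|L| = 10 · 3.7937e+05 / 2.6895e+08 ≈ 0.014106
Gain = 20 log₁₀(0.014106) ≈ -37.01 dB
∠L = 113.16° − 174.64° = -61.48°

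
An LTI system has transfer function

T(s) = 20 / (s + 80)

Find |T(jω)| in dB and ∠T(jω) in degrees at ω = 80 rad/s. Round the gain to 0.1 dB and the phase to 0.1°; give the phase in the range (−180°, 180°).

Substitute s = j80:
Numerator: 20 = 20 + j0
Denominator: (j80) + 80 = 80 + j80
|N| = √(20² + 0²) ≈ 20, ∠N ≈ 0.00°
|D| = √(80² + 80²) ≈ 113.14, ∠D ≈ 45.00°
|T| = 20 / 113.14 ≈ 0.17677
Gain = 20 log₁₀(0.17677) ≈ -15.05 dB
∠T = 0.00° − 45.00° = -45.00°

-15.1 dB, -45.0°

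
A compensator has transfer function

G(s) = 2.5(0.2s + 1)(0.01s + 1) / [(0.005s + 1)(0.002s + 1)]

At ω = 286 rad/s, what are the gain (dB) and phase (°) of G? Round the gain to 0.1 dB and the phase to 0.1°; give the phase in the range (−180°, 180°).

At ω = 286 rad/s:
zero (1 + j286·0.2) = 1 + j57.2 → |·| ≈ 57.209, ∠ ≈ 89.00°
zero (1 + j286·0.01) = 1 + j2.86 → |·| ≈ 3.0298, ∠ ≈ 70.73°
pole (1 + j286·0.005) = 1 + j1.43 → |·| ≈ 1.745, ∠ ≈ 55.03°
pole (1 + j286·0.002) = 1 + j0.572 → |·| ≈ 1.152, ∠ ≈ 29.77°
|G| = 2.5 · 57.209 · 3.0298 / (1.745 · 1.152) ≈ 215.56
Gain = 20 log₁₀(215.56) ≈ 46.67 dB
∠G = (89.00° + 70.73°) − (55.03° + 29.77°) = 74.93°

46.7 dB, 74.9°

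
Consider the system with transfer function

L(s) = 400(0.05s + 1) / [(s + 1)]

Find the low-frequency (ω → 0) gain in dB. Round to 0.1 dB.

L(0) = 400 · 1 / 1 = 400
20 log₁₀(400) ≈ 52.04 dB

52.0 dB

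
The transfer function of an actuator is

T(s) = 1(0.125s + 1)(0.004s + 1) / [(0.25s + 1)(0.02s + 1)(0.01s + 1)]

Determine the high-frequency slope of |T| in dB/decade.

Each pole contributes −20 dB/decade at high frequency; each zero contributes +20 dB/decade.
Net: 2 zero(s) − 3 pole(s) → -20 dB/decade.

-20 dB/decade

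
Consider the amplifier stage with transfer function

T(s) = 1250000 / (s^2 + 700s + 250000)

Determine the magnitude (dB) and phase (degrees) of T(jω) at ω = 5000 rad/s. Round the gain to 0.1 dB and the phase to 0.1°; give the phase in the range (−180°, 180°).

-26.0 dB, -172.0°

At s = jω = j5000:
quadratic: (j5000)² + 700·j5000 + 250000 = -24750000 + j3500000 → |·| ≈ 2.4996e+07, ∠ ≈ 171.95°
|T| = 1250000 / 2.4996e+07 ≈ 0.050008
Gain = 20 log₁₀(0.050008) ≈ -26.02 dB
∠T = 0.00° − 171.95° = -171.95°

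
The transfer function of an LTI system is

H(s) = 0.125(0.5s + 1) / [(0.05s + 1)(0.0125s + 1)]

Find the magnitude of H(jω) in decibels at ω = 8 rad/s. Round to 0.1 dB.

-6.4 dB

At ω = 8 rad/s:
zero (1 + j8·0.5) = 1 + j4 → |·| ≈ 4.1231, ∠ ≈ 75.96°
pole (1 + j8·0.05) = 1 + j0.4 → |·| ≈ 1.077, ∠ ≈ 21.80°
pole (1 + j8·0.0125) = 1 + j0.1 → |·| ≈ 1.005, ∠ ≈ 5.71°
|H| = 0.125 · 4.1231 / (1.077 · 1.005) ≈ 0.47616
Gain = 20 log₁₀(0.47616) ≈ -6.44 dB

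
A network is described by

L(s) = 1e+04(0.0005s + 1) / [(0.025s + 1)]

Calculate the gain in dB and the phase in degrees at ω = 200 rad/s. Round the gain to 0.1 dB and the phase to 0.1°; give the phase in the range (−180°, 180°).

65.9 dB, -73.0°

At ω = 200 rad/s:
zero (1 + j200·0.0005) = 1 + j0.1 → |·| ≈ 1.005, ∠ ≈ 5.71°
pole (1 + j200·0.025) = 1 + j5 → |·| ≈ 5.099, ∠ ≈ 78.69°
|L| = 1e+04 · 1.005 / (5.099) ≈ 1971
Gain = 20 log₁₀(1971) ≈ 65.89 dB
∠L = (5.71°) − (78.69°) = -72.98°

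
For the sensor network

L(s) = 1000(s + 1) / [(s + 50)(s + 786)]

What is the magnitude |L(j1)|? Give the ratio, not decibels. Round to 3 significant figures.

0.0360

At s = jω = j1:
zero (s+1): 1 + j1 → |·| = √(1²+1²) = √2 ≈ 1.4142, ∠ = arctan(1/1) ≈ 45.00°
pole (s+50): 50 + j1 → |·| = √(50²+1²) = √2501 ≈ 50.01, ∠ = arctan(1/50) ≈ 1.15°
pole (s+786): 786 + j1 → |·| = √(786²+1²) = √617797 ≈ 786, ∠ = arctan(1/786) ≈ 0.07°
|L| = 1000 · 1.4142 / 39308 ≈ 0.035977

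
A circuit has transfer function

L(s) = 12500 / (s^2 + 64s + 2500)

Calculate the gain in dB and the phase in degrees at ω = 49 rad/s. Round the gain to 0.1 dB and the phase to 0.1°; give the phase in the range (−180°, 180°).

12.0 dB, -88.2°

At s = jω = j49:
quadratic: (j49)² + 64·j49 + 2500 = 99 + j3136 → |·| ≈ 3137.6, ∠ ≈ 88.19°
|L| = 12500 / 3137.6 ≈ 3.9839
Gain = 20 log₁₀(3.9839) ≈ 12.01 dB
∠L = 0.00° − 88.19° = -88.19°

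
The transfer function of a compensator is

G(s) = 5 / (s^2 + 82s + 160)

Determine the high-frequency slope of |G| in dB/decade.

-40 dB/decade

Each pole contributes −20 dB/decade at high frequency; each zero contributes +20 dB/decade.
Net: 0 zero(s) − 2 pole(s) → -40 dB/decade.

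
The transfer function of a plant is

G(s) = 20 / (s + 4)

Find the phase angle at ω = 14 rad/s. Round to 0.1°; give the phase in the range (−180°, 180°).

Substitute s = j14:
Numerator: 20 = 20 + j0
Denominator: (j14) + 4 = 4 + j14
|N| = √(20² + 0²) ≈ 20, ∠N ≈ 0.00°
|D| = √(4² + 14²) ≈ 14.56, ∠D ≈ 74.05°
∠G = 0.00° − 74.05° = -74.05°

-74.1°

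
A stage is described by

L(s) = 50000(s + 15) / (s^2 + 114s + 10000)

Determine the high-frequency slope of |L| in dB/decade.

-20 dB/decade

Each pole contributes −20 dB/decade at high frequency; each zero contributes +20 dB/decade.
Net: 1 zero(s) − 2 pole(s) → -20 dB/decade.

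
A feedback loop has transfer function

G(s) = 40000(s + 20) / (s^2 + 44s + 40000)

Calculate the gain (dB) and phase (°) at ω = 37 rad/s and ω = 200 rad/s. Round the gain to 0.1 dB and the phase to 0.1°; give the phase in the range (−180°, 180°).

ω = 37: 32.8 dB, 59.2°; ω = 200: 59.2 dB, -5.7°

At s = jω = j37:
zero (s+20): 20 + j37 → |·| = √(20²+37²) = √1769 ≈ 42.059, ∠ = arctan(37/20) ≈ 61.61°
quadratic: (j37)² + 44·j37 + 40000 = 38631 + j1628 → |·| ≈ 38665, ∠ ≈ 2.41°
|G| = 40000 · 42.059 / 38665 ≈ 43.511
Gain = 20 log₁₀(43.511) ≈ 32.77 dB
∠G = 61.61° − 2.41° = 59.20°

At s = jω = j200:
zero (s+20): 20 + j200 → |·| = √(20²+200²) = √40400 ≈ 201, ∠ = arctan(200/20) ≈ 84.29°
quadratic: (j200)² + 44·j200 + 40000 = 0 + j8800 → |·| ≈ 8800, ∠ ≈ 90.00°
|G| = 40000 · 201 / 8800 ≈ 913.64
Gain = 20 log₁₀(913.64) ≈ 59.22 dB
∠G = 84.29° − 90.00° = -5.71°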